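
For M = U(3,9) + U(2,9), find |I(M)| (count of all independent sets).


For a direct sum, |I(M1+M2)| = |I(M1)| * |I(M2)|.
|I(U(3,9))| = sum C(9,k) for k=0..3 = 130.
|I(U(2,9))| = sum C(9,k) for k=0..2 = 46.
Total = 130 * 46 = 5980.

5980


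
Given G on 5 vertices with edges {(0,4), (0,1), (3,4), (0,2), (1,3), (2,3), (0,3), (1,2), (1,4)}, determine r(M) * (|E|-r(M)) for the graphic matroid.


r(M) = |V| - c = 5 - 1 = 4.
nullity = |E| - r(M) = 9 - 4 = 5.
Product = 4 * 5 = 20.

20


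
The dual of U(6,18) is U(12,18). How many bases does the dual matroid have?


The dual of U(r,n) is U(n-r, n) = U(12,18).
Bases of U(12,18) are all (12)-element subsets.
|B(M*)| = (18 choose 12) = 18564.

18564


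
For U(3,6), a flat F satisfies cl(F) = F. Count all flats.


Flats of U(3,6): every subset of size < 3 is a flat, plus E itself.
Count = (6 choose 0) + (6 choose 1) + (6 choose 2) + 1
     = 1 + 6 + 15 + 1
     = 23.

23


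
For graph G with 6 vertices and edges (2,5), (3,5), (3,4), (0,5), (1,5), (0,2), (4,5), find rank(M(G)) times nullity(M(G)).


r(M) = |V| - c = 6 - 1 = 5.
nullity = |E| - r(M) = 7 - 5 = 2.
Product = 5 * 2 = 10.

10


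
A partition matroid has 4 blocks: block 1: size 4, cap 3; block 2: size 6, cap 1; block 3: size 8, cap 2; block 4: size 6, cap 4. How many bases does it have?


A basis picks exactly ci elements from block i.
Number of bases = product of C(|Si|, ci).
= C(4,3) * C(6,1) * C(8,2) * C(6,4)
= 4 * 6 * 28 * 15
= 10080.

10080


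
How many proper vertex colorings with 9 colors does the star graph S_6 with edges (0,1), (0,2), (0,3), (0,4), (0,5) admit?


P(tree, k) = k * (k-1)^(5) for any tree on 6 vertices.
P(9) = 9 * 8^5 = 9 * 32768 = 294912.

294912


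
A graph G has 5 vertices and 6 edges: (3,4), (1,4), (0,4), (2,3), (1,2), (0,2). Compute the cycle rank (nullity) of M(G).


Cycle rank (nullity) = |E| - r(M) = |E| - (|V| - c).
|E| = 6, |V| = 5, c = 1.
Nullity = 6 - (5 - 1) = 6 - 4 = 2.

2


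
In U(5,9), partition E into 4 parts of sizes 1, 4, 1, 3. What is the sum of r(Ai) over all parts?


r(Ai) = min(|Ai|, 5) for each part.
Sum = min(1,5) + min(4,5) + min(1,5) + min(3,5)
    = 1 + 4 + 1 + 3
    = 9.

9


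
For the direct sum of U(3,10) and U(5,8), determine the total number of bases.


Bases of a direct sum M1 + M2: |B| = |B(M1)| * |B(M2)|.
|B(U(3,10))| = C(10,3) = 120.
|B(U(5,8))| = C(8,5) = 56.
Total bases = 120 * 56 = 6720.

6720


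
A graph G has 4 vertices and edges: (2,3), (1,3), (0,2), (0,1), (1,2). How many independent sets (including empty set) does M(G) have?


An independent set in a graphic matroid is an acyclic edge subset.
G has 4 vertices and 5 edges.
Enumerate all 2^5 = 32 subsets, checking for acyclicity.
Total independent sets = 24.

24


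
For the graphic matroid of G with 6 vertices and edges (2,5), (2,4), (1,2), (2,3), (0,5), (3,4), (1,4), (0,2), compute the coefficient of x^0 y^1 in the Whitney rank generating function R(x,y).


R(x,y) = sum over A in 2^E of x^(r(E)-r(A)) * y^(|A|-r(A)).
G has 6 vertices, 8 edges. r(E) = 5.
Enumerate all 2^8 = 256 subsets.
Count subsets with r(E)-r(A)=0 and |A|-r(A)=1: 23.

23


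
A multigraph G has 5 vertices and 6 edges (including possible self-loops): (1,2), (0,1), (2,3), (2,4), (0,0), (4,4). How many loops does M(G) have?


In a graphic matroid, a loop is a self-loop edge (u,u) with rank 0.
Examining all 6 edges for self-loops...
Self-loops found: (0,0), (4,4)
Number of loops = 2.

2


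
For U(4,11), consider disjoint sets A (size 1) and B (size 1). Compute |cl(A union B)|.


|A union B| = 1 + 1 = 2 (disjoint).
In U(4,11), cl(S) = S if |S| < 4, else cl(S) = E.
Since 2 < 4, cl(A union B) = A union B.
|cl(A union B)| = 2.

2


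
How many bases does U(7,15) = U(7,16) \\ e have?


Deleting e from U(7,16) gives U(7,15) since n > r.
Bases of U(7,15) = (15 choose 7) = 6435.

6435


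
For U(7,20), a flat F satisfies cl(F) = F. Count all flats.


Flats of U(7,20): every subset of size < 7 is a flat, plus E itself.
Count = C(20,0) + C(20,1) + C(20,2) + C(20,3) + C(20,4) + C(20,5) + C(20,6) + 1
     = 1 + 20 + 190 + 1140 + 4845 + 15504 + 38760 + 1
     = 60461.

60461


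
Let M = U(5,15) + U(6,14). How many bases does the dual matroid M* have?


(M1+M2)* = M1* + M2*.
M1* = U(10,15), bases: C(15,10) = 3003.
M2* = U(8,14), bases: C(14,8) = 3003.
|B(M*)| = 3003 * 3003 = 9018009.

9018009


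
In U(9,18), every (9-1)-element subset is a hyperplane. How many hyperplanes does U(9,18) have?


Hyperplanes of U(9,18) are flats of rank 8.
In a uniform matroid, these are exactly the (8)-element subsets.
Count = C(18,8) = 18! / (8! * 10!) = 43758.

43758


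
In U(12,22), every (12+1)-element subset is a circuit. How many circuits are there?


In U(12,22), circuits are the (13)-element subsets.
Any set of 13 elements is dependent, and removing any one element gives
an independent set of size 12, so it is a minimal dependent set.
Number of circuits = (22 choose 13) = 497420.

497420


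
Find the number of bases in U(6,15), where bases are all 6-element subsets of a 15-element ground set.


Bases of U(6,15) are all 6-element subsets of the 15-element ground set.
Number of bases = C(15,6).
C(15,6) = 15! / (6! * 9!) = 5005.

5005


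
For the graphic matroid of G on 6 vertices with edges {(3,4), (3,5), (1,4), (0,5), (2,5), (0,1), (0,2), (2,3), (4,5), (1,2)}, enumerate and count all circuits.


A circuit in a graphic matroid = edge set of a simple cycle.
G has 6 vertices and 10 edges.
Enumerating all minimal edge subsets forming cycles...
Total circuits found: 23.

23


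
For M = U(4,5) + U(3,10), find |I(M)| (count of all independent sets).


For a direct sum, |I(M1+M2)| = |I(M1)| * |I(M2)|.
|I(U(4,5))| = sum C(5,k) for k=0..4 = 31.
|I(U(3,10))| = sum C(10,k) for k=0..3 = 176.
Total = 31 * 176 = 5456.

5456


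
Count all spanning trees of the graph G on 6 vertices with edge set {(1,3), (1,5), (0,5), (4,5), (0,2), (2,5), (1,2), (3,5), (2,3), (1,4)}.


By Kirchhoff's matrix tree theorem, the number of spanning trees equals
the determinant of any cofactor of the Laplacian matrix L.
G has 6 vertices and 10 edges.
Computing the (5 x 5) cofactor determinant gives 99.

99


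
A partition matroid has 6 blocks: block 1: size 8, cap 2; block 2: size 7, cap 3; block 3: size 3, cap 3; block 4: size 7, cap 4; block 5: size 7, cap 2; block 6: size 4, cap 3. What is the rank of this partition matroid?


Rank of a partition matroid = sum of min(|Si|, ci) for each block.
= min(8,2) + min(7,3) + min(3,3) + min(7,4) + min(7,2) + min(4,3)
= 2 + 3 + 3 + 4 + 2 + 3
= 17.

17


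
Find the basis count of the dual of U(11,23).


The dual of U(r,n) is U(n-r, n) = U(12,23).
Bases of U(12,23) are all (12)-element subsets.
|B(M*)| = C(23,12) = 23! / (12! * 11!) = 1352078.

1352078


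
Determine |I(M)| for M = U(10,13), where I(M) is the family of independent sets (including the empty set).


Independent sets of U(10,13) are all subsets of size <= 10.
Count = (13 choose 0) + (13 choose 1) + (13 choose 2) + (13 choose 3) + (13 choose 4) + (13 choose 5) + (13 choose 6) + (13 choose 7) + (13 choose 8) + (13 choose 9) + (13 choose 10)
     = 1 + 13 + 78 + 286 + 715 + 1287 + 1716 + 1716 + 1287 + 715 + 286
     = 8100.

8100


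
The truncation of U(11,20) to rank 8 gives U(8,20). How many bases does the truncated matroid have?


Truncating U(11,20) to rank 8 gives U(8,20).
Bases of U(8,20) are all 8-element subsets of 20 elements.
Number of bases = C(20,8) = 125970.

125970


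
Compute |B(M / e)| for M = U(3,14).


Contracting e from U(3,14) gives U(2,13).
Bases of U(2,13) = C(13,2) = 13! / (2! * 11!) = 78.

78


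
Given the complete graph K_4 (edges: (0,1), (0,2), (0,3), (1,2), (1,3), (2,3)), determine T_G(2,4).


T(K_4; x,y) = x^3 + 3x^2 + 4xy + 2x + y^3 + 3y^2 + 2y.
Substituting x=2, y=4:
= 8 + 12 + 32 + 4 + 64 + 48 + 8
= 176.

176


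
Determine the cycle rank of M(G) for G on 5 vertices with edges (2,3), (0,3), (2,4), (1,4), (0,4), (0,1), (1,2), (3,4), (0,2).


Cycle rank (nullity) = |E| - r(M) = |E| - (|V| - c).
|E| = 9, |V| = 5, c = 1.
Nullity = 9 - (5 - 1) = 9 - 4 = 5.

5


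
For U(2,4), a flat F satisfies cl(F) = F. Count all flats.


Flats of U(2,4): every subset of size < 2 is a flat, plus E itself.
Count = (4 choose 0) + (4 choose 1) + 1
     = 1 + 4 + 1
     = 6.

6


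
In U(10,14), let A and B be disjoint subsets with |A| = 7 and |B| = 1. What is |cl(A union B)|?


|A union B| = 7 + 1 = 8 (disjoint).
In U(10,14), cl(S) = S if |S| < 10, else cl(S) = E.
Since 8 < 10, cl(A union B) = A union B.
|cl(A union B)| = 8.

8


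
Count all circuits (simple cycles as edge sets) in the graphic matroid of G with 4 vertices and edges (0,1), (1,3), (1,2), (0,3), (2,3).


A circuit in a graphic matroid = edge set of a simple cycle.
G has 4 vertices and 5 edges.
Enumerating all minimal edge subsets forming cycles...
Total circuits found: 3.

3


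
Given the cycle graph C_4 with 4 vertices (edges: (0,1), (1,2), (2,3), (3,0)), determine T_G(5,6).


T(C_4; x,y) = x + x^2 + ... + x^(3) + y.
T(5,6) = 5^1 + 5^2 + 5^3 + 6
= 5 + 25 + 125 + 6
= 161.

161


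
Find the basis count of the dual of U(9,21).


The dual of U(r,n) is U(n-r, n) = U(12,21).
Bases of U(12,21) are all (12)-element subsets.
|B(M*)| = C(21,12) = 293930.

293930


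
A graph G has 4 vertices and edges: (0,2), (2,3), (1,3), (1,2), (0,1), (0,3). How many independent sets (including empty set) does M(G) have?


An independent set in a graphic matroid is an acyclic edge subset.
G has 4 vertices and 6 edges.
Enumerate all 2^6 = 64 subsets, checking for acyclicity.
Total independent sets = 38.

38


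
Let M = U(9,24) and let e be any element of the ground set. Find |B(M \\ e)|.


Deleting e from U(9,24) gives U(9,23) since n > r.
Bases of U(9,23) = (23 choose 9) = 817190.

817190


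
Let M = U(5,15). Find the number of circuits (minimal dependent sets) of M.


In U(5,15), circuits are the (6)-element subsets.
Any set of 6 elements is dependent, and removing any one element gives
an independent set of size 5, so it is a minimal dependent set.
Number of circuits = C(15,6) = 15! / (6! * 9!) = 5005.

5005


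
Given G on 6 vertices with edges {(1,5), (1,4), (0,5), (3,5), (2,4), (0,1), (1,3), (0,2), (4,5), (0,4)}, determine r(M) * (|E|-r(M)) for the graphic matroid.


r(M) = |V| - c = 6 - 1 = 5.
nullity = |E| - r(M) = 10 - 5 = 5.
Product = 5 * 5 = 25.

25


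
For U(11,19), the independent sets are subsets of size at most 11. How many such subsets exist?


Independent sets of U(11,19) are all subsets of size <= 11.
Count = (19 choose 0) + (19 choose 1) + (19 choose 2) + (19 choose 3) + (19 choose 4) + (19 choose 5) + (19 choose 6) + (19 choose 7) + (19 choose 8) + (19 choose 9) + (19 choose 10) + (19 choose 11)
     = 1 + 19 + 171 + 969 + 3876 + 11628 + 27132 + 50388 + 75582 + 92378 + 92378 + 75582
     = 430104.

430104


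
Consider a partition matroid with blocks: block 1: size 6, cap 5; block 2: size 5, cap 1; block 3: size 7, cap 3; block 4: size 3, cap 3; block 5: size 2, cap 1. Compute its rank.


Rank of a partition matroid = sum of min(|Si|, ci) for each block.
= min(6,5) + min(5,1) + min(7,3) + min(3,3) + min(2,1)
= 5 + 1 + 3 + 3 + 1
= 13.

13


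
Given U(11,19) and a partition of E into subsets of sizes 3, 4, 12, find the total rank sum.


r(Ai) = min(|Ai|, 11) for each part.
Sum = min(3,11) + min(4,11) + min(12,11)
    = 3 + 4 + 11
    = 18.

18


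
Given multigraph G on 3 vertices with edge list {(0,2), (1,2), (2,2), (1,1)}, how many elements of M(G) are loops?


In a graphic matroid, a loop is a self-loop edge (u,u) with rank 0.
Examining all 4 edges for self-loops...
Self-loops found: (2,2), (1,1)
Number of loops = 2.

2


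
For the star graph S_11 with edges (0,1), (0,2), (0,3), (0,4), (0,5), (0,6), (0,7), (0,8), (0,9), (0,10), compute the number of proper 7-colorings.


P(tree, k) = k * (k-1)^(10) for any tree on 11 vertices.
P(7) = 7 * 6^10 = 7 * 60466176 = 423263232.

423263232


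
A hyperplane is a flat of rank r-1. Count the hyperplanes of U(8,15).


Hyperplanes of U(8,15) are flats of rank 7.
In a uniform matroid, these are exactly the (7)-element subsets.
Count = (15 choose 7) = 6435.

6435


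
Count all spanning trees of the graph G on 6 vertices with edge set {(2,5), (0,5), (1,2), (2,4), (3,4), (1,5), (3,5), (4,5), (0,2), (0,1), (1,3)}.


By Kirchhoff's matrix tree theorem, the number of spanning trees equals
the determinant of any cofactor of the Laplacian matrix L.
G has 6 vertices and 11 edges.
Computing the (5 x 5) cofactor determinant gives 209.

209


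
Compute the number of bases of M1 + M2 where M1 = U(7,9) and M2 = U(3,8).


Bases of a direct sum M1 + M2: |B| = |B(M1)| * |B(M2)|.
|B(U(7,9))| = C(9,7) = 36.
|B(U(3,8))| = C(8,3) = 56.
Total bases = 36 * 56 = 2016.

2016


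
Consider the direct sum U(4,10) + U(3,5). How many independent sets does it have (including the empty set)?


For a direct sum, |I(M1+M2)| = |I(M1)| * |I(M2)|.
|I(U(4,10))| = sum C(10,k) for k=0..4 = 386.
|I(U(3,5))| = sum C(5,k) for k=0..3 = 26.
Total = 386 * 26 = 10036.

10036


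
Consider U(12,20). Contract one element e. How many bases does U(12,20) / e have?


Contracting e from U(12,20) gives U(11,19).
Bases of U(11,19) = C(19,11) = 19! / (11! * 8!) = 75582.

75582


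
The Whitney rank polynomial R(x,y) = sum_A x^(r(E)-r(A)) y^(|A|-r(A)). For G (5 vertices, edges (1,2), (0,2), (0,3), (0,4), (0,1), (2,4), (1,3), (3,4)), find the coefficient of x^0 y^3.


R(x,y) = sum over A in 2^E of x^(r(E)-r(A)) * y^(|A|-r(A)).
G has 5 vertices, 8 edges. r(E) = 4.
Enumerate all 2^8 = 256 subsets.
Count subsets with r(E)-r(A)=0 and |A|-r(A)=3: 8.

8


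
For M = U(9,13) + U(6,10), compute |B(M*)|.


(M1+M2)* = M1* + M2*.
M1* = U(4,13), bases: C(13,4) = 715.
M2* = U(4,10), bases: C(10,4) = 210.
|B(M*)| = 715 * 210 = 150150.

150150


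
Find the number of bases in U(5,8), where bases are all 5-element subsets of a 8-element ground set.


Bases of U(5,8) are all 5-element subsets of the 8-element ground set.
Number of bases = C(8,5).
C(8,5) = 56.

56


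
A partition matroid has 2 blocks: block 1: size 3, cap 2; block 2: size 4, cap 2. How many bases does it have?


A basis picks exactly ci elements from block i.
Number of bases = product of C(|Si|, ci).
= C(3,2) * C(4,2)
= 3 * 6
= 18.

18


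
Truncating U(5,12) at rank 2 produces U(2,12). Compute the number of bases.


Truncating U(5,12) to rank 2 gives U(2,12).
Bases of U(2,12) are all 2-element subsets of 12 elements.
Number of bases = C(12,2) = 12! / (2! * 10!) = 66.

66


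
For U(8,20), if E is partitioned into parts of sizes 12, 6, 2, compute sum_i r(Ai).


r(Ai) = min(|Ai|, 8) for each part.
Sum = min(12,8) + min(6,8) + min(2,8)
    = 8 + 6 + 2
    = 16.

16


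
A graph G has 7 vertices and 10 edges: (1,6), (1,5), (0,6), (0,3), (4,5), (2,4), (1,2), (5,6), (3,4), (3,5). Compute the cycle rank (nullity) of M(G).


Cycle rank (nullity) = |E| - r(M) = |E| - (|V| - c).
|E| = 10, |V| = 7, c = 1.
Nullity = 10 - (7 - 1) = 10 - 6 = 4.

4


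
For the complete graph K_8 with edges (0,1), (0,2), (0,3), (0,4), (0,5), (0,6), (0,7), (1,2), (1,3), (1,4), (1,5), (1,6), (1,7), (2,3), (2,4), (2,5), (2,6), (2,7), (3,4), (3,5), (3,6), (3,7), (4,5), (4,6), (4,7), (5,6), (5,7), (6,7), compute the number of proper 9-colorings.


P(K_8, k) = k(k-1)(k-2)...(k-7).
P(9) = (9) * (8) * (7) * (6) * (5) * (4) * (3) * (2) = 362880.

362880


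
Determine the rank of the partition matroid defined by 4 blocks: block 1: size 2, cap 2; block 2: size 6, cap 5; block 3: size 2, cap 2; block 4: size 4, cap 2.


Rank of a partition matroid = sum of min(|Si|, ci) for each block.
= min(2,2) + min(6,5) + min(2,2) + min(4,2)
= 2 + 5 + 2 + 2
= 11.

11


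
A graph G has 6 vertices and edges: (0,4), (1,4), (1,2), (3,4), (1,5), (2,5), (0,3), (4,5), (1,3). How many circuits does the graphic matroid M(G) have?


A circuit in a graphic matroid = edge set of a simple cycle.
G has 6 vertices and 9 edges.
Enumerating all minimal edge subsets forming cycles...
Total circuits found: 10.

10


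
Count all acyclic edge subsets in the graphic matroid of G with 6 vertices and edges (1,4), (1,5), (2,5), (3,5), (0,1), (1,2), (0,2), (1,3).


An independent set in a graphic matroid is an acyclic edge subset.
G has 6 vertices and 8 edges.
Enumerate all 2^8 = 256 subsets, checking for acyclicity.
Total independent sets = 164.

164


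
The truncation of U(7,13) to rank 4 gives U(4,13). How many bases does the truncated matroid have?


Truncating U(7,13) to rank 4 gives U(4,13).
Bases of U(4,13) are all 4-element subsets of 13 elements.
Number of bases = (13 choose 4) = 715.

715


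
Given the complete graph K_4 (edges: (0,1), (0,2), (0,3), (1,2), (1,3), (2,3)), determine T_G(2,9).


T(K_4; x,y) = x^3 + 3x^2 + 4xy + 2x + y^3 + 3y^2 + 2y.
Substituting x=2, y=9:
= 8 + 12 + 72 + 4 + 729 + 243 + 18
= 1086.

1086


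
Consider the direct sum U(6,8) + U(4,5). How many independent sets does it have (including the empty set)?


For a direct sum, |I(M1+M2)| = |I(M1)| * |I(M2)|.
|I(U(6,8))| = sum C(8,k) for k=0..6 = 247.
|I(U(4,5))| = sum C(5,k) for k=0..4 = 31.
Total = 247 * 31 = 7657.

7657


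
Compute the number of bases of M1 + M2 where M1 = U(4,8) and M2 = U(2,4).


Bases of a direct sum M1 + M2: |B| = |B(M1)| * |B(M2)|.
|B(U(4,8))| = C(8,4) = 70.
|B(U(2,4))| = C(4,2) = 6.
Total bases = 70 * 6 = 420.

420


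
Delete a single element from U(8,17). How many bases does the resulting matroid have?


Deleting e from U(8,17) gives U(8,16) since n > r.
Bases of U(8,16) = C(16,8) = 12870.

12870


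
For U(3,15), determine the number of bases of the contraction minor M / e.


Contracting e from U(3,15) gives U(2,14).
Bases of U(2,14) = (14 choose 2) = 91.

91


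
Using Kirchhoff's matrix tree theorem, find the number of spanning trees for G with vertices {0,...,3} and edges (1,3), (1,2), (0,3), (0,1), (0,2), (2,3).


By Kirchhoff's matrix tree theorem, the number of spanning trees equals
the determinant of any cofactor of the Laplacian matrix L.
G has 4 vertices and 6 edges.
Computing the (3 x 3) cofactor determinant gives 16.

16


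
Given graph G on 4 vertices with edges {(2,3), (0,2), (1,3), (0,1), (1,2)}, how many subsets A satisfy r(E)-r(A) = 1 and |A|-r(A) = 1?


R(x,y) = sum over A in 2^E of x^(r(E)-r(A)) * y^(|A|-r(A)).
G has 4 vertices, 5 edges. r(E) = 3.
Enumerate all 2^5 = 32 subsets.
Count subsets with r(E)-r(A)=1 and |A|-r(A)=1: 2.

2


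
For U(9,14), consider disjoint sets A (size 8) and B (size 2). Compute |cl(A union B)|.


|A union B| = 8 + 2 = 10 (disjoint).
In U(9,14), cl(S) = S if |S| < 9, else cl(S) = E.
Since 10 >= 9, cl(A union B) = E.
|cl(A union B)| = 14.

14


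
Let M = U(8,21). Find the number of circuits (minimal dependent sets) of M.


In U(8,21), circuits are the (9)-element subsets.
Any set of 9 elements is dependent, and removing any one element gives
an independent set of size 8, so it is a minimal dependent set.
Number of circuits = C(21,9) = 21! / (9! * 12!) = 293930.

293930


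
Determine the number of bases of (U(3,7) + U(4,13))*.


(M1+M2)* = M1* + M2*.
M1* = U(4,7), bases: C(7,4) = 35.
M2* = U(9,13), bases: C(13,9) = 715.
|B(M*)| = 35 * 715 = 25025.

25025


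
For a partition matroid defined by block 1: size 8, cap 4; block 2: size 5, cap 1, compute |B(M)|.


A basis picks exactly ci elements from block i.
Number of bases = product of C(|Si|, ci).
= C(8,4) * C(5,1)
= 70 * 5
= 350.

350


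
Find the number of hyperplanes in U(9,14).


Hyperplanes of U(9,14) are flats of rank 8.
In a uniform matroid, these are exactly the (8)-element subsets.
Count = (14 choose 8) = 3003.

3003


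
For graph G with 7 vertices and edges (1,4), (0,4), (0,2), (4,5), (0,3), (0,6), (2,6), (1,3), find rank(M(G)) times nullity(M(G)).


r(M) = |V| - c = 7 - 1 = 6.
nullity = |E| - r(M) = 8 - 6 = 2.
Product = 6 * 2 = 12.

12


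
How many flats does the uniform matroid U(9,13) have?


Flats of U(9,13): every subset of size < 9 is a flat, plus E itself.
Count = C(13,0) + C(13,1) + C(13,2) + C(13,3) + C(13,4) + C(13,5) + C(13,6) + C(13,7) + C(13,8) + 1
     = 1 + 13 + 78 + 286 + 715 + 1287 + 1716 + 1716 + 1287 + 1
     = 7100.

7100


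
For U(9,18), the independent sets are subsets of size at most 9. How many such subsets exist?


Independent sets of U(9,18) are all subsets of size <= 9.
Count = C(18,0) + C(18,1) + C(18,2) + C(18,3) + C(18,4) + C(18,5) + C(18,6) + C(18,7) + C(18,8) + C(18,9)
     = 1 + 18 + 153 + 816 + 3060 + 8568 + 18564 + 31824 + 43758 + 48620
     = 155382.

155382


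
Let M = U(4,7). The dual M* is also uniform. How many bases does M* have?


The dual of U(r,n) is U(n-r, n) = U(3,7).
Bases of U(3,7) are all (3)-element subsets.
|B(M*)| = (7 choose 3) = 35.

35


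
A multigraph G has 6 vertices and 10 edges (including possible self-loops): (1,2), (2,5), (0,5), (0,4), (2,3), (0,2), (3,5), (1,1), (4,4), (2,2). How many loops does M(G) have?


In a graphic matroid, a loop is a self-loop edge (u,u) with rank 0.
Examining all 10 edges for self-loops...
Self-loops found: (1,1), (4,4), (2,2)
Number of loops = 3.

3


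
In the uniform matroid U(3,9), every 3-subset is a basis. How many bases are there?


Bases of U(3,9) are all 3-element subsets of the 9-element ground set.
Number of bases = C(9,3).
(9 choose 3) = 84.

84


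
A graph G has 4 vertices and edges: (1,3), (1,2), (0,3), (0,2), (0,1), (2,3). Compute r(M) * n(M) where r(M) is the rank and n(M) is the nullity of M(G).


r(M) = |V| - c = 4 - 1 = 3.
nullity = |E| - r(M) = 6 - 3 = 3.
Product = 3 * 3 = 9.

9


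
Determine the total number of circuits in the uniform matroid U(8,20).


In U(8,20), circuits are the (9)-element subsets.
Any set of 9 elements is dependent, and removing any one element gives
an independent set of size 8, so it is a minimal dependent set.
Number of circuits = C(20,9) = 167960.

167960


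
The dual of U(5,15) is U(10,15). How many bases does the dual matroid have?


The dual of U(r,n) is U(n-r, n) = U(10,15).
Bases of U(10,15) are all (10)-element subsets.
|B(M*)| = C(15,10) = 15! / (10! * 5!) = 3003.

3003


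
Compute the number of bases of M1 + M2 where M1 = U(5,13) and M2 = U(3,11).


Bases of a direct sum M1 + M2: |B| = |B(M1)| * |B(M2)|.
|B(U(5,13))| = C(13,5) = 1287.
|B(U(3,11))| = C(11,3) = 165.
Total bases = 1287 * 165 = 212355.

212355


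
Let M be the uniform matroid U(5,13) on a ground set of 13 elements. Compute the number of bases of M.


Bases of U(5,13) are all 5-element subsets of the 13-element ground set.
Number of bases = C(13,5).
C(13,5) = 1287.

1287


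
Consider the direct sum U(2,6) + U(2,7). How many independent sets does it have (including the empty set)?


For a direct sum, |I(M1+M2)| = |I(M1)| * |I(M2)|.
|I(U(2,6))| = sum C(6,k) for k=0..2 = 22.
|I(U(2,7))| = sum C(7,k) for k=0..2 = 29.
Total = 22 * 29 = 638.

638


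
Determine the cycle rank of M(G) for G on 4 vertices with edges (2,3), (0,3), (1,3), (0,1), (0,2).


Cycle rank (nullity) = |E| - r(M) = |E| - (|V| - c).
|E| = 5, |V| = 4, c = 1.
Nullity = 5 - (4 - 1) = 5 - 3 = 2.

2


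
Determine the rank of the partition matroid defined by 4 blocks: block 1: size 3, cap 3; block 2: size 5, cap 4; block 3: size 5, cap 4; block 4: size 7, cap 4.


Rank of a partition matroid = sum of min(|Si|, ci) for each block.
= min(3,3) + min(5,4) + min(5,4) + min(7,4)
= 3 + 4 + 4 + 4
= 15.

15


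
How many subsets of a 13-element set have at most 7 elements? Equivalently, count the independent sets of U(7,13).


Independent sets of U(7,13) are all subsets of size <= 7.
Count = C(13,0) + C(13,1) + C(13,2) + C(13,3) + C(13,4) + C(13,5) + C(13,6) + C(13,7)
     = 1 + 13 + 78 + 286 + 715 + 1287 + 1716 + 1716
     = 5812.

5812


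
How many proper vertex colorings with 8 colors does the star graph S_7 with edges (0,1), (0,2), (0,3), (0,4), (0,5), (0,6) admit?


P(tree, k) = k * (k-1)^(6) for any tree on 7 vertices.
P(8) = 8 * 7^6 = 8 * 117649 = 941192.

941192


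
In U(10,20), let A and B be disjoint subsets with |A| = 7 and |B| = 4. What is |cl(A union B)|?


|A union B| = 7 + 4 = 11 (disjoint).
In U(10,20), cl(S) = S if |S| < 10, else cl(S) = E.
Since 11 >= 10, cl(A union B) = E.
|cl(A union B)| = 20.

20


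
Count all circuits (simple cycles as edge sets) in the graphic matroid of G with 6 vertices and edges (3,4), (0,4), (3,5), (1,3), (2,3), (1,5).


A circuit in a graphic matroid = edge set of a simple cycle.
G has 6 vertices and 6 edges.
Enumerating all minimal edge subsets forming cycles...
Total circuits found: 1.

1


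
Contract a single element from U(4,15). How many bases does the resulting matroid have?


Contracting e from U(4,15) gives U(3,14).
Bases of U(3,14) = C(14,3) = (14 * 13 * 12) / (1 * 2 * 3) = 364.

364


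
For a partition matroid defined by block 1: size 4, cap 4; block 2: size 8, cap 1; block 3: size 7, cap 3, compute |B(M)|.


A basis picks exactly ci elements from block i.
Number of bases = product of C(|Si|, ci).
= C(4,4) * C(8,1) * C(7,3)
= 1 * 8 * 35
= 280.

280


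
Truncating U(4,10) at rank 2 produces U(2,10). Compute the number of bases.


Truncating U(4,10) to rank 2 gives U(2,10).
Bases of U(2,10) are all 2-element subsets of 10 elements.
Number of bases = (10 choose 2) = 45.

45


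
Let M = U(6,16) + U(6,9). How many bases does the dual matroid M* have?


(M1+M2)* = M1* + M2*.
M1* = U(10,16), bases: C(16,10) = 8008.
M2* = U(3,9), bases: C(9,3) = 84.
|B(M*)| = 8008 * 84 = 672672.

672672


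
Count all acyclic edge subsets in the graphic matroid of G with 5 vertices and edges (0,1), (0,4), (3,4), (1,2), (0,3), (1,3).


An independent set in a graphic matroid is an acyclic edge subset.
G has 5 vertices and 6 edges.
Enumerate all 2^6 = 64 subsets, checking for acyclicity.
Total independent sets = 48.

48


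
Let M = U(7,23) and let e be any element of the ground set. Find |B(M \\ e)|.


Deleting e from U(7,23) gives U(7,22) since n > r.
Bases of U(7,22) = C(22,7) = 170544.

170544


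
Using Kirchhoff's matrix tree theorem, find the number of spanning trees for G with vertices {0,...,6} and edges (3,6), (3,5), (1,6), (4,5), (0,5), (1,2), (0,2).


By Kirchhoff's matrix tree theorem, the number of spanning trees equals
the determinant of any cofactor of the Laplacian matrix L.
G has 7 vertices and 7 edges.
Computing the (6 x 6) cofactor determinant gives 6.

6


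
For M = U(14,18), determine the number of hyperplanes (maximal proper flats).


Hyperplanes of U(14,18) are flats of rank 13.
In a uniform matroid, these are exactly the (13)-element subsets.
Count = C(18,13) = 8568.

8568


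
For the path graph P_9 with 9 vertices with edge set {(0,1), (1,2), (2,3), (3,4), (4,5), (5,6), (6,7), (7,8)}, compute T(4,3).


A path on 9 vertices is a tree with 8 edges.
T(x,y) = x^(8) for any tree.
T(4,3) = 4^8 = 65536.

65536


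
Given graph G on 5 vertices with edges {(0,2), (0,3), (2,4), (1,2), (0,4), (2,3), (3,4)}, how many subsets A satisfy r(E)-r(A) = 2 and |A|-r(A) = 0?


R(x,y) = sum over A in 2^E of x^(r(E)-r(A)) * y^(|A|-r(A)).
G has 5 vertices, 7 edges. r(E) = 4.
Enumerate all 2^7 = 128 subsets.
Count subsets with r(E)-r(A)=2 and |A|-r(A)=0: 21.

21


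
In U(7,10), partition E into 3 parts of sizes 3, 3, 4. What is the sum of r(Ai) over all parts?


r(Ai) = min(|Ai|, 7) for each part.
Sum = min(3,7) + min(3,7) + min(4,7)
    = 3 + 3 + 4
    = 10.

10


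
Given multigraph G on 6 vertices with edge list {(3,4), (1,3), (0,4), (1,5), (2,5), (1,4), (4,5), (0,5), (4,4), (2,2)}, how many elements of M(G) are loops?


In a graphic matroid, a loop is a self-loop edge (u,u) with rank 0.
Examining all 10 edges for self-loops...
Self-loops found: (4,4), (2,2)
Number of loops = 2.

2


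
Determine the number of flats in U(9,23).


Flats of U(9,23): every subset of size < 9 is a flat, plus E itself.
Count = C(23,0) + C(23,1) + C(23,2) + C(23,3) + C(23,4) + C(23,5) + C(23,6) + C(23,7) + C(23,8) + 1
     = 1 + 23 + 253 + 1771 + 8855 + 33649 + 100947 + 245157 + 490314 + 1
     = 880971.

880971


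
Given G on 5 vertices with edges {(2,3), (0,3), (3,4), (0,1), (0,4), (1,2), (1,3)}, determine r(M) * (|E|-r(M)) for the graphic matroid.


r(M) = |V| - c = 5 - 1 = 4.
nullity = |E| - r(M) = 7 - 4 = 3.
Product = 4 * 3 = 12.

12


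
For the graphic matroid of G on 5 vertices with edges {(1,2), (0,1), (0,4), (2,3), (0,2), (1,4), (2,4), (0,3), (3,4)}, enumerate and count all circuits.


A circuit in a graphic matroid = edge set of a simple cycle.
G has 5 vertices and 9 edges.
Enumerating all minimal edge subsets forming cycles...
Total circuits found: 22.

22


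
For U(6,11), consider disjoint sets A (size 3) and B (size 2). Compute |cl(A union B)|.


|A union B| = 3 + 2 = 5 (disjoint).
In U(6,11), cl(S) = S if |S| < 6, else cl(S) = E.
Since 5 < 6, cl(A union B) = A union B.
|cl(A union B)| = 5.

5


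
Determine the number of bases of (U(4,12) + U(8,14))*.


(M1+M2)* = M1* + M2*.
M1* = U(8,12), bases: C(12,8) = 495.
M2* = U(6,14), bases: C(14,6) = 3003.
|B(M*)| = 495 * 3003 = 1486485.

1486485


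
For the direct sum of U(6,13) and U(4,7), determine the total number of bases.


Bases of a direct sum M1 + M2: |B| = |B(M1)| * |B(M2)|.
|B(U(6,13))| = C(13,6) = 1716.
|B(U(4,7))| = C(7,4) = 35.
Total bases = 1716 * 35 = 60060.

60060


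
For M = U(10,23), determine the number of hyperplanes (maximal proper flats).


Hyperplanes of U(10,23) are flats of rank 9.
In a uniform matroid, these are exactly the (9)-element subsets.
Count = C(23,9) = 23! / (9! * 14!) = 817190.

817190


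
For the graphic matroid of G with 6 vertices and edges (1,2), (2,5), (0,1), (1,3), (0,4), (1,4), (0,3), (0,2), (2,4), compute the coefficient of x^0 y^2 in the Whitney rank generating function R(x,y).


R(x,y) = sum over A in 2^E of x^(r(E)-r(A)) * y^(|A|-r(A)).
G has 6 vertices, 9 edges. r(E) = 5.
Enumerate all 2^9 = 512 subsets.
Count subsets with r(E)-r(A)=0 and |A|-r(A)=2: 27.

27


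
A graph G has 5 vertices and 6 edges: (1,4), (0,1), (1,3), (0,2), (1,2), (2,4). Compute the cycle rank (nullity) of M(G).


Cycle rank (nullity) = |E| - r(M) = |E| - (|V| - c).
|E| = 6, |V| = 5, c = 1.
Nullity = 6 - (5 - 1) = 6 - 4 = 2.

2


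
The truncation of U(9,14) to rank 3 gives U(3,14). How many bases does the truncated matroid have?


Truncating U(9,14) to rank 3 gives U(3,14).
Bases of U(3,14) are all 3-element subsets of 14 elements.
Number of bases = C(14,3) = 14! / (3! * 11!) = 364.

364


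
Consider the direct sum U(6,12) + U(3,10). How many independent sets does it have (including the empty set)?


For a direct sum, |I(M1+M2)| = |I(M1)| * |I(M2)|.
|I(U(6,12))| = sum C(12,k) for k=0..6 = 2510.
|I(U(3,10))| = sum C(10,k) for k=0..3 = 176.
Total = 2510 * 176 = 441760.

441760


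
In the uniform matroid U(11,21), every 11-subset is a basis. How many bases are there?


Bases of U(11,21) are all 11-element subsets of the 21-element ground set.
Number of bases = C(21,11).
C(21,11) = 21! / (11! * 10!) = 352716.

352716


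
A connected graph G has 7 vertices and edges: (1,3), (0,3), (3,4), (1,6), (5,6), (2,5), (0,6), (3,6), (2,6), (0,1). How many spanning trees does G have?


By Kirchhoff's matrix tree theorem, the number of spanning trees equals
the determinant of any cofactor of the Laplacian matrix L.
G has 7 vertices and 10 edges.
Computing the (6 x 6) cofactor determinant gives 48.

48


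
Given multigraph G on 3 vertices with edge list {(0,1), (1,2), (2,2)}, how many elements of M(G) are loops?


In a graphic matroid, a loop is a self-loop edge (u,u) with rank 0.
Examining all 3 edges for self-loops...
Self-loops found: (2,2)
Number of loops = 1.

1


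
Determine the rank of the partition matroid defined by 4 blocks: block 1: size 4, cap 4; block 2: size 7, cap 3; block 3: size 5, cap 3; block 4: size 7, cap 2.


Rank of a partition matroid = sum of min(|Si|, ci) for each block.
= min(4,4) + min(7,3) + min(5,3) + min(7,2)
= 4 + 3 + 3 + 2
= 12.

12


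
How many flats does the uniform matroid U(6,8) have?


Flats of U(6,8): every subset of size < 6 is a flat, plus E itself.
Count = (8 choose 0) + (8 choose 1) + (8 choose 2) + (8 choose 3) + (8 choose 4) + (8 choose 5) + 1
     = 1 + 8 + 28 + 56 + 70 + 56 + 1
     = 220.

220


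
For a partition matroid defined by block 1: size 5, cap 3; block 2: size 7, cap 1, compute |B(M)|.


A basis picks exactly ci elements from block i.
Number of bases = product of C(|Si|, ci).
= C(5,3) * C(7,1)
= 10 * 7
= 70.

70


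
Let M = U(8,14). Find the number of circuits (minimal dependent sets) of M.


In U(8,14), circuits are the (9)-element subsets.
Any set of 9 elements is dependent, and removing any one element gives
an independent set of size 8, so it is a minimal dependent set.
Number of circuits = (14 choose 9) = 2002.

2002


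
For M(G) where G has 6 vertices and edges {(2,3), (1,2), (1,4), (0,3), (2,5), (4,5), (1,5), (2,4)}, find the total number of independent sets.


An independent set in a graphic matroid is an acyclic edge subset.
G has 6 vertices and 8 edges.
Enumerate all 2^8 = 256 subsets, checking for acyclicity.
Total independent sets = 152.

152


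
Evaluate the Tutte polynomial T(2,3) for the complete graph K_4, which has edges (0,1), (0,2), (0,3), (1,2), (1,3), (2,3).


T(K_4; x,y) = x^3 + 3x^2 + 4xy + 2x + y^3 + 3y^2 + 2y.
Substituting x=2, y=3:
= 8 + 12 + 24 + 4 + 27 + 27 + 6
= 108.

108


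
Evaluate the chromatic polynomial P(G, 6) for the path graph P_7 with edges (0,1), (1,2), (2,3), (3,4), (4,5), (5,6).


P(P_7, k) = k * (k-1)^(6).
P(6) = 6 * 5^6 = 6 * 15625 = 93750.

93750


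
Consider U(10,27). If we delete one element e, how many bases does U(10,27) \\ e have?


Deleting e from U(10,27) gives U(10,26) since n > r.
Bases of U(10,26) = C(26,10) = 26! / (10! * 16!) = 5311735.

5311735


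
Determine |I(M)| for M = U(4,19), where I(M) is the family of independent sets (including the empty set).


Independent sets of U(4,19) are all subsets of size <= 4.
Count = (19 choose 0) + (19 choose 1) + (19 choose 2) + (19 choose 3) + (19 choose 4)
     = 1 + 19 + 171 + 969 + 3876
     = 5036.

5036


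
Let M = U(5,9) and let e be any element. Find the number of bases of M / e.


Contracting e from U(5,9) gives U(4,8).
Bases of U(4,8) = (8 choose 4) = 70.

70


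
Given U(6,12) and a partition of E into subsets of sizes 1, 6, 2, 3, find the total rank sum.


r(Ai) = min(|Ai|, 6) for each part.
Sum = min(1,6) + min(6,6) + min(2,6) + min(3,6)
    = 1 + 6 + 2 + 3
    = 12.

12


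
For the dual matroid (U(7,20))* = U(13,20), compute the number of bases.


The dual of U(r,n) is U(n-r, n) = U(13,20).
Bases of U(13,20) are all (13)-element subsets.
|B(M*)| = C(20,13) = 77520.

77520


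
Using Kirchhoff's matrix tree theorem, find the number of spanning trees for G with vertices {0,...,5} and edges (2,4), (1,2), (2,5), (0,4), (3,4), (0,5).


By Kirchhoff's matrix tree theorem, the number of spanning trees equals
the determinant of any cofactor of the Laplacian matrix L.
G has 6 vertices and 6 edges.
Computing the (5 x 5) cofactor determinant gives 4.

4


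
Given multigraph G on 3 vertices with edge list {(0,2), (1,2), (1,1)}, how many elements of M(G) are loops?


In a graphic matroid, a loop is a self-loop edge (u,u) with rank 0.
Examining all 3 edges for self-loops...
Self-loops found: (1,1)
Number of loops = 1.

1


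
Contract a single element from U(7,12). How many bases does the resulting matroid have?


Contracting e from U(7,12) gives U(6,11).
Bases of U(6,11) = C(11,6) = 462.

462


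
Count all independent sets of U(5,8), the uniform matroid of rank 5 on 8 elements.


Independent sets of U(5,8) are all subsets of size <= 5.
Count = C(8,0) + C(8,1) + C(8,2) + C(8,3) + C(8,4) + C(8,5)
     = 1 + 8 + 28 + 56 + 70 + 56
     = 219.

219


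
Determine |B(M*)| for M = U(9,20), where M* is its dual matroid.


The dual of U(r,n) is U(n-r, n) = U(11,20).
Bases of U(11,20) are all (11)-element subsets.
|B(M*)| = (20 choose 11) = 167960.

167960


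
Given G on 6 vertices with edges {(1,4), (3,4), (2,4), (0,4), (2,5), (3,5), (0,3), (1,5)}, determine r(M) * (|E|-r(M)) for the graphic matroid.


r(M) = |V| - c = 6 - 1 = 5.
nullity = |E| - r(M) = 8 - 5 = 3.
Product = 5 * 3 = 15.

15


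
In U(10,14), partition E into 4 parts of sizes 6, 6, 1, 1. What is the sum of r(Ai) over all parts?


r(Ai) = min(|Ai|, 10) for each part.
Sum = min(6,10) + min(6,10) + min(1,10) + min(1,10)
    = 6 + 6 + 1 + 1
    = 14.

14


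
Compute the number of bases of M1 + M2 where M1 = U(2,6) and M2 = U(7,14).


Bases of a direct sum M1 + M2: |B| = |B(M1)| * |B(M2)|.
|B(U(2,6))| = C(6,2) = 15.
|B(U(7,14))| = C(14,7) = 3432.
Total bases = 15 * 3432 = 51480.

51480


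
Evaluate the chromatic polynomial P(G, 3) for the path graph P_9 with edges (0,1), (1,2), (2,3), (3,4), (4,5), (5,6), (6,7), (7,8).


P(P_9, k) = k * (k-1)^(8).
P(3) = 3 * 2^8 = 3 * 256 = 768.

768


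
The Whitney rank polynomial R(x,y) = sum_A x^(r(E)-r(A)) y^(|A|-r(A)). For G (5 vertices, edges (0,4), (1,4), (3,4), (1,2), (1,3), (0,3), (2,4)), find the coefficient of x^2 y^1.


R(x,y) = sum over A in 2^E of x^(r(E)-r(A)) * y^(|A|-r(A)).
G has 5 vertices, 7 edges. r(E) = 4.
Enumerate all 2^7 = 128 subsets.
Count subsets with r(E)-r(A)=2 and |A|-r(A)=1: 3.

3


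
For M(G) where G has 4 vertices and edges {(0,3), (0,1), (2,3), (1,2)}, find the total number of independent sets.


An independent set in a graphic matroid is an acyclic edge subset.
G has 4 vertices and 4 edges.
Enumerate all 2^4 = 16 subsets, checking for acyclicity.
Total independent sets = 15.

15


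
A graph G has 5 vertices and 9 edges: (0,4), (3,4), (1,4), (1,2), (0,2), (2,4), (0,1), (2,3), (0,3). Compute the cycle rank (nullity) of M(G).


Cycle rank (nullity) = |E| - r(M) = |E| - (|V| - c).
|E| = 9, |V| = 5, c = 1.
Nullity = 9 - (5 - 1) = 9 - 4 = 5.

5


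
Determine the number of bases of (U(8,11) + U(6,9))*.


(M1+M2)* = M1* + M2*.
M1* = U(3,11), bases: C(11,3) = 165.
M2* = U(3,9), bases: C(9,3) = 84.
|B(M*)| = 165 * 84 = 13860.

13860


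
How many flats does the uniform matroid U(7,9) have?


Flats of U(7,9): every subset of size < 7 is a flat, plus E itself.
Count = C(9,0) + C(9,1) + C(9,2) + C(9,3) + C(9,4) + C(9,5) + C(9,6) + 1
     = 1 + 9 + 36 + 84 + 126 + 126 + 84 + 1
     = 467.

467


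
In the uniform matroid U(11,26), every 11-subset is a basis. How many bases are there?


Bases of U(11,26) are all 11-element subsets of the 26-element ground set.
Number of bases = C(26,11).
(26 choose 11) = 7726160.

7726160


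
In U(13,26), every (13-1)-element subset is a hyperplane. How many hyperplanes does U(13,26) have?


Hyperplanes of U(13,26) are flats of rank 12.
In a uniform matroid, these are exactly the (12)-element subsets.
Count = C(26,12) = 9657700.

9657700


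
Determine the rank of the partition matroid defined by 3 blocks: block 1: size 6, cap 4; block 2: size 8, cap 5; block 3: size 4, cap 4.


Rank of a partition matroid = sum of min(|Si|, ci) for each block.
= min(6,4) + min(8,5) + min(4,4)
= 4 + 5 + 4
= 13.

13


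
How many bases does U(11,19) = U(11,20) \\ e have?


Deleting e from U(11,20) gives U(11,19) since n > r.
Bases of U(11,19) = (19 choose 11) = 75582.

75582
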